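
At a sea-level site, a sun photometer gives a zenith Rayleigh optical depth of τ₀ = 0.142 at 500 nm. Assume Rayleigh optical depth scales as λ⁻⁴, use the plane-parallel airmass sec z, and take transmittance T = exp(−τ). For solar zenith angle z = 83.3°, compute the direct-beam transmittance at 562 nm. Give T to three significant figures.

sec 83.3° = 8.5711.
τ = 0.142 × (500/562)⁴ × 8.5711 = 0.142 × 0.6265 × 8.5711 = 0.7625.
T = exp(−0.7625) = 0.4665.

0.466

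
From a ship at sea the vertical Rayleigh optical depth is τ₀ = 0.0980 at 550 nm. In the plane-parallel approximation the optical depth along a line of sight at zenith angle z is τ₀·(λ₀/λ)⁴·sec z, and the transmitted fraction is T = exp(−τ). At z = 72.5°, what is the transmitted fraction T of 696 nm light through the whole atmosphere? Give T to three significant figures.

sec 72.5° = 3.3255.
τ = 0.0980 × (550/696)⁴ × 3.3255 = 0.0980 × 0.3900 × 3.3255 = 0.1271.
T = exp(−0.1271) = 0.8807.

0.881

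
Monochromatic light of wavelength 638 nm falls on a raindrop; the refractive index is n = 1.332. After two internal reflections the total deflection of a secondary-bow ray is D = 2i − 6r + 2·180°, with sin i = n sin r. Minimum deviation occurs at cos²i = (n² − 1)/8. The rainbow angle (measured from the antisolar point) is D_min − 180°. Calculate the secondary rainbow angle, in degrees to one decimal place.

cos²i = (1.77422 − 1)/8 = 0.09678; i = arccos(0.31109) = 71.875°.
sin r = sin 71.875°/1.332 = 0.71350; r = 45.520°.
D_min = 2·71.875° − 6·45.520° + 360° = 230.628°.
Rainbow angle = D_min − 180° = 50.628°.

50.6°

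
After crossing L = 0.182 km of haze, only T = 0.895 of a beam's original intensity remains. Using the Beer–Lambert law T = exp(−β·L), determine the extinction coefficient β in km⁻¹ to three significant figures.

0.610 km⁻¹

Beer–Lambert: T = exp(−βL) ⇒ β = −ln(T)/L = −ln(0.895)/0.182 = 0.1109/0.182 = 0.6095 km⁻¹.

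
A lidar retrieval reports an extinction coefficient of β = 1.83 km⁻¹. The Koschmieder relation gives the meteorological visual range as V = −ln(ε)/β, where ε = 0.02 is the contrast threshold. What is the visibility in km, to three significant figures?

V = −ln(0.02) / 1.83 = 3.912 / 1.83 = 2.1377 km.

2.14 km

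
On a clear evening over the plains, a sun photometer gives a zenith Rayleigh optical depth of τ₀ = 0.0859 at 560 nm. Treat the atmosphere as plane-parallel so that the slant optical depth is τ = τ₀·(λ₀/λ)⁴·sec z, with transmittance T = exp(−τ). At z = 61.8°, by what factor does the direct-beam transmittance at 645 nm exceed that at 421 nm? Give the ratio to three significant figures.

1.59

Airmass: sec 61.8° = 2.1162.
τ(645 nm) = 0.0859 × (560/645)⁴ × 2.1162 = 0.0859 × 0.5682 × 2.1162 = 0.1033.
τ(421 nm) = 0.0859 × (560/421)⁴ × 2.1162 = 0.0859 × 3.1306 × 2.1162 = 0.5691.
T(645)/T(421) = exp(τ_B − τ_A) = exp(0.4658) = 1.5933.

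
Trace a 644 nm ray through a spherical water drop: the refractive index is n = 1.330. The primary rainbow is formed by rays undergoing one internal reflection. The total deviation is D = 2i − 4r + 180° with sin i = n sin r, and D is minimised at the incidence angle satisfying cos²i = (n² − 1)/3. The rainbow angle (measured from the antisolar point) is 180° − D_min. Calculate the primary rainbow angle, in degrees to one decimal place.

cos²i = (1.76890 − 1)/3 = 0.25630; i = arccos(0.50626) = 59.585°.
sin r = sin 59.585°/1.330 = 0.64841; r = 40.422°.
D_min = 2·59.585° − 4·40.422° + 180° = 137.484°.
Rainbow angle = 180° − D_min = 42.516°.

42.5°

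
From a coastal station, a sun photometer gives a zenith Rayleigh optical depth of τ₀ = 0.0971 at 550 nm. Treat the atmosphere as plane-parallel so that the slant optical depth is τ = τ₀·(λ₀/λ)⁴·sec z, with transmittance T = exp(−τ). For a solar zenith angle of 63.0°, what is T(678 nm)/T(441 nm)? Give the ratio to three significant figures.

Airmass: sec 63.0° = 2.2027.
τ(678 nm) = 0.0971 × (550/678)⁴ × 2.2027 = 0.0971 × 0.4330 × 2.2027 = 0.0926.
τ(441 nm) = 0.0971 × (550/441)⁴ × 2.2027 = 0.0971 × 2.4193 × 2.2027 = 0.5175.
T(678)/T(441) = exp(τ_B − τ_A) = exp(0.4248) = 1.5293.

1.53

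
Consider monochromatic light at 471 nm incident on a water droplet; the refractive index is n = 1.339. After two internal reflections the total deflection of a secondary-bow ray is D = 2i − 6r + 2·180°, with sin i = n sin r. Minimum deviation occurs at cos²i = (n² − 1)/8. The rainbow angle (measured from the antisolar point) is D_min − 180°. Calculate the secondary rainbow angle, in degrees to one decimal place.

cos²i = (1.79292 − 1)/8 = 0.09912; i = arccos(0.31483) = 71.650°.
sin r = sin 71.650°/1.339 = 0.70885; r = 45.141°.
D_min = 2·71.650° − 6·45.141° + 360° = 232.451°.
Rainbow angle = D_min − 180° = 52.451°.

52.5°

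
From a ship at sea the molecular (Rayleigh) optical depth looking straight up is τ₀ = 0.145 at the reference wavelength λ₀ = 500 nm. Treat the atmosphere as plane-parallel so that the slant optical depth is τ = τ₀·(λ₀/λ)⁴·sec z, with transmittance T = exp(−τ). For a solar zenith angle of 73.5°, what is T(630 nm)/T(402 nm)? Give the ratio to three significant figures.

Airmass: sec 73.5° = 3.5209.
τ(630 nm) = 0.145 × (500/630)⁴ × 3.5209 = 0.145 × 0.3968 × 3.5209 = 0.2026.
τ(402 nm) = 0.145 × (500/402)⁴ × 3.5209 = 0.145 × 2.3932 × 3.5209 = 1.2218.
T(630)/T(402) = exp(τ_B − τ_A) = exp(1.0192) = 2.7711.

2.77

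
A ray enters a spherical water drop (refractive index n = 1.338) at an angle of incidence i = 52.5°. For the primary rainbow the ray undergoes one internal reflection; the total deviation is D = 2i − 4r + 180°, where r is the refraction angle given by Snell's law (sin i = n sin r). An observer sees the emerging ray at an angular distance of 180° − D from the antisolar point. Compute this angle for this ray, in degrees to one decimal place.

40.5°

sin r = sin 52.5° / 1.338 = 0.7934/1.338 = 0.5929; r = 36.37°.
D = 2·52.5° − 4·36.37° + 180° = 105.00° − 145.46° + 180° = 139.54°.
Angle from antisolar point = 180° − D = 40.46°.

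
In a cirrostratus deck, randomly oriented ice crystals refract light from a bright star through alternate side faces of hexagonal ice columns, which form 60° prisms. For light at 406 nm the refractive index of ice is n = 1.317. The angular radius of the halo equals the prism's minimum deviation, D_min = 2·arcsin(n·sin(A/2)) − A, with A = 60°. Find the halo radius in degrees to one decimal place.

n·sin(A/2) = 1.317 × sin 30° = 1.317 × 0.5000 = 0.6585.
D_min = 2·arcsin(0.6585) − 60° = 2 × 41.186° − 60° = 22.371°.

22.4°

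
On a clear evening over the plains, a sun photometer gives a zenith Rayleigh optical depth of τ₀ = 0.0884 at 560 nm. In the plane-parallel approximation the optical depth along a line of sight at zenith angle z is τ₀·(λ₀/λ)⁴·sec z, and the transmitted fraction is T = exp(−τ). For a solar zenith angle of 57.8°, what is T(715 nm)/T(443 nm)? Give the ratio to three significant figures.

Airmass: sec 57.8° = 1.8766.
τ(715 nm) = 0.0884 × (560/715)⁴ × 1.8766 = 0.0884 × 0.3763 × 1.8766 = 0.0624.
τ(443 nm) = 0.0884 × (560/443)⁴ × 1.8766 = 0.0884 × 2.5535 × 1.8766 = 0.4236.
T(715)/T(443) = exp(τ_B − τ_A) = exp(0.3612) = 1.4350.

1.44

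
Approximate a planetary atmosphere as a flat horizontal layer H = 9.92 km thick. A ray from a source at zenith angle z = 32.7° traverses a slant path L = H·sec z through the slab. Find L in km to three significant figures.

sec z = 1/cos 32.7° = 1.1883.
L = 9.92 × 1.1883 = 11.788 km.

11.8 km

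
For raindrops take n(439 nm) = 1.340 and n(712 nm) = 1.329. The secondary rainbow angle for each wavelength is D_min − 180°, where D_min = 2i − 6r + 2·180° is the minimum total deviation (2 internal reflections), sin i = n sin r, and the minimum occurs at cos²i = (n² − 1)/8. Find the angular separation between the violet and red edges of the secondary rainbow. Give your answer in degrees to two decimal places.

2.87°

At 439 nm (n = 1.340): cos²i = 0.09945 → i = 71.618°, r = 45.088°, D_min = 232.709°, rainbow angle = 52.709°.
At 712 nm (n = 1.329): cos²i = 0.09578 → i = 71.972°, r = 45.685°, D_min = 229.837°, rainbow angle = 49.837°.
Angular width = |52.709° − 49.837°| = 2.872°.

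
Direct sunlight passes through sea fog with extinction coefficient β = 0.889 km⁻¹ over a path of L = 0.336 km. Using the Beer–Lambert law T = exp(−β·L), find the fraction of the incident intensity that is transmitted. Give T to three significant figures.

τ = β·L = 0.889 × 0.336 = 0.2987.
T = exp(−0.2987) = 0.7418.

0.742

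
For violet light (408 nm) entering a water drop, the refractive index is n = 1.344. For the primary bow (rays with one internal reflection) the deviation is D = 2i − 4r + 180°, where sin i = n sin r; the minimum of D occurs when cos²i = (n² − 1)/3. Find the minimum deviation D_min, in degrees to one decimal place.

cos²i = (1.80634 − 1)/3 = 0.26878; i = arccos(0.51844) = 58.772°.
sin r = sin 58.772°/1.344 = 0.63625; r = 39.512°.
D_min = 2·58.772° − 4·39.512° + 180° = 139.495°.

139.5°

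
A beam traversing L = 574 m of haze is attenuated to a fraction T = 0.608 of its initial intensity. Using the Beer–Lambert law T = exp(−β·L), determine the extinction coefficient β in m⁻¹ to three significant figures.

0.000867 m⁻¹

Beer–Lambert: T = exp(−βL) ⇒ β = −ln(T)/L = −ln(0.608)/574 = 0.4976/574 = 0.0008669 m⁻¹.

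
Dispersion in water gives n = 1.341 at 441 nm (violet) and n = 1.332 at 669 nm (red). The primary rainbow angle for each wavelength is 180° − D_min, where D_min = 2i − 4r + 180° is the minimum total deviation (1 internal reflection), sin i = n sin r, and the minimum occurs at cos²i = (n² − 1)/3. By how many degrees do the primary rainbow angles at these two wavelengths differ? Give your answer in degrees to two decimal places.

1.29°

At 441 nm (n = 1.341): cos²i = 0.26609 → i = 58.946°, r = 39.705°, D_min = 139.071°, rainbow angle = 40.929°.
At 669 nm (n = 1.332): cos²i = 0.25807 → i = 59.469°, r = 40.290°, D_min = 137.776°, rainbow angle = 42.224°.
Angular width = |40.929° − 42.224°| = 1.295°.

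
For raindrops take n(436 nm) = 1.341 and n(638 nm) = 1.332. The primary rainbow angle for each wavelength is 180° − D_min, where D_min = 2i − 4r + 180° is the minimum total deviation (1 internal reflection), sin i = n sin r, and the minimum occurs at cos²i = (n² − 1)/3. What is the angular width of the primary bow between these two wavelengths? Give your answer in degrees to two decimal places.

1.29°

At 436 nm (n = 1.341): cos²i = 0.26609 → i = 58.946°, r = 39.705°, D_min = 139.071°, rainbow angle = 40.929°.
At 638 nm (n = 1.332): cos²i = 0.25807 → i = 59.469°, r = 40.290°, D_min = 137.776°, rainbow angle = 42.224°.
Angular width = |40.929° − 42.224°| = 1.295°.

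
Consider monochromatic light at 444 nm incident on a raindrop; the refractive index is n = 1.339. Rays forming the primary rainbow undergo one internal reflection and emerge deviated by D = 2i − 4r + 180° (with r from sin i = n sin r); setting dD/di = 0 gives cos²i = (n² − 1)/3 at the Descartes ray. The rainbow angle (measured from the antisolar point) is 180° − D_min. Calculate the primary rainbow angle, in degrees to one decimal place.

cos²i = (1.79292 − 1)/3 = 0.26431; i = arccos(0.51411) = 59.062°.
sin r = sin 59.062°/1.339 = 0.64057; r = 39.834°.
D_min = 2·59.062° − 4·39.834° + 180° = 138.786°.
Rainbow angle = 180° − D_min = 41.214°.

41.2°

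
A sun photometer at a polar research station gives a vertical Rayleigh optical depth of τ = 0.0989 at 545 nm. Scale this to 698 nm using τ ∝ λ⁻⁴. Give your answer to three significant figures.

τ(698 nm) = τ(545 nm) × (545/698)⁴ = 0.0989 × (0.7808)⁴ = 0.0989 × 0.3717 = 0.0368.

0.0368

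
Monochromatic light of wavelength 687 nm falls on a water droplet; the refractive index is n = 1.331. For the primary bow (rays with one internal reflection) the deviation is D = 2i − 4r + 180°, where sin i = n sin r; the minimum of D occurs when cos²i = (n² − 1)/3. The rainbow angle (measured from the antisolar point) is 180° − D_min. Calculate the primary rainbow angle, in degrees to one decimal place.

42.4°

cos²i = (1.77156 − 1)/3 = 0.25719; i = arccos(0.50714) = 59.527°.
sin r = sin 59.527°/1.331 = 0.64753; r = 40.356°.
D_min = 2·59.527° − 4·40.356° + 180° = 137.630°.
Rainbow angle = 180° − D_min = 42.370°.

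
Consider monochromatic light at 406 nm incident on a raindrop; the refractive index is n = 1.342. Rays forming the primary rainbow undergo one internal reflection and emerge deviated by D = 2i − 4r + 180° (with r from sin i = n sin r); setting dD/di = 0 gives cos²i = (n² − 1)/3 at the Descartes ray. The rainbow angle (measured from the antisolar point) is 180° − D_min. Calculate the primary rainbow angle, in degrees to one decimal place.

40.8°

cos²i = (1.80096 − 1)/3 = 0.26699; i = arccos(0.51671) = 58.888°.
sin r = sin 58.888°/1.342 = 0.63797; r = 39.641°.
D_min = 2·58.888° − 4·39.641° + 180° = 139.213°.
Rainbow angle = 180° − D_min = 40.787°.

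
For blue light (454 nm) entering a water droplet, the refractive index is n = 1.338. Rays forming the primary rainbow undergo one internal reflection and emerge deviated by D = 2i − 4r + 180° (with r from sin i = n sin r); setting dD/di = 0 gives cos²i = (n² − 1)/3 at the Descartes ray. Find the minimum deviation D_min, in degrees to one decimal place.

cos²i = (1.79024 − 1)/3 = 0.26341; i = arccos(0.51324) = 59.120°.
sin r = sin 59.120°/1.338 = 0.64144; r = 39.899°.
D_min = 2·59.120° − 4·39.899° + 180° = 138.643°.

138.6°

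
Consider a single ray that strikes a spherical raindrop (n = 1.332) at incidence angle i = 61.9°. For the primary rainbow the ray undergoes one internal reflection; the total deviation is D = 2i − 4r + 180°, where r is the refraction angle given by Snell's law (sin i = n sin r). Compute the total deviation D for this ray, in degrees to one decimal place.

sin r = sin 61.9° / 1.332 = 0.8821/1.332 = 0.6623; r = 41.47°.
D = 2·61.9° − 4·41.47° + 180° = 123.80° − 165.89° + 180° = 137.91°.

137.9°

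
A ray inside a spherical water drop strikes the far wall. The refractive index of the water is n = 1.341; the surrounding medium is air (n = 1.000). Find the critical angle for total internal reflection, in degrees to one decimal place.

48.2°

sin θ_c = n_air / n = 1.000 / 1.341 = 0.7457.
θ_c = arcsin(0.7457) = 48.22°.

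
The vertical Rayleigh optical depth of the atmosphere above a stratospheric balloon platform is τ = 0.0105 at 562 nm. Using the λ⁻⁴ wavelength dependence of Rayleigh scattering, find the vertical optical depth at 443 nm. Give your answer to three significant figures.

τ(443 nm) = τ(562 nm) × (562/443)⁴ = 0.0105 × (1.2686)⁴ = 0.0105 × 2.5902 = 0.0272.

0.0272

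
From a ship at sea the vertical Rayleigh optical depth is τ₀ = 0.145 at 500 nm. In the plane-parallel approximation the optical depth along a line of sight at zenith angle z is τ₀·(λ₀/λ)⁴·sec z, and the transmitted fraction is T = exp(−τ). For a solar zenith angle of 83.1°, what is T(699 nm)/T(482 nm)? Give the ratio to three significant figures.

Airmass: sec 83.1° = 8.3238.
τ(699 nm) = 0.145 × (500/699)⁴ × 8.3238 = 0.145 × 0.2618 × 8.3238 = 0.3160.
τ(482 nm) = 0.145 × (500/482)⁴ × 8.3238 = 0.145 × 1.1580 × 8.3238 = 1.3976.
T(699)/T(482) = exp(τ_B − τ_A) = exp(1.0816) = 2.9495.

2.95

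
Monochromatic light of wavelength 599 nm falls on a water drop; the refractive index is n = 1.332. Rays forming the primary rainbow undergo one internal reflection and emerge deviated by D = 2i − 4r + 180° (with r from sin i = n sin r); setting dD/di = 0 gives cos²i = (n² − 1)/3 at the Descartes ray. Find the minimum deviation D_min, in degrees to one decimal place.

cos²i = (1.77422 − 1)/3 = 0.25807; i = arccos(0.50801) = 59.469°.
sin r = sin 59.469°/1.332 = 0.64666; r = 40.290°.
D_min = 2·59.469° − 4·40.290° + 180° = 137.776°.

137.8°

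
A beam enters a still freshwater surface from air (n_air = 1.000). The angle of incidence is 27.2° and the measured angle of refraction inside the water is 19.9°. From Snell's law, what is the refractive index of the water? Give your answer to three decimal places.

1.343

n = sin θ_i / sin θ_r = sin 27.2° / sin 19.9° = 0.4571 / 0.3404 = 1.3429.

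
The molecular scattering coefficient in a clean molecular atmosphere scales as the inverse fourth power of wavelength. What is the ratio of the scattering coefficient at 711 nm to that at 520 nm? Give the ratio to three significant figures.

Rayleigh scattering ∝ λ⁻⁴, so the ratio of coefficients is the inverse fourth power of the wavelength ratio.
σ(711)/σ(520) = (520/711)⁴ = (0.7314)⁴ = 0.2861.

0.286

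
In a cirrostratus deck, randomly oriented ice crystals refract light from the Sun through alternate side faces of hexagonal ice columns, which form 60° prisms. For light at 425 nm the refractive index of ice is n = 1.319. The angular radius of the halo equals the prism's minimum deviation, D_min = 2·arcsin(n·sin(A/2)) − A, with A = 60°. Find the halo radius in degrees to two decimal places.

n·sin(A/2) = 1.319 × sin 30° = 1.319 × 0.5000 = 0.6595.
D_min = 2·arcsin(0.6595) − 60° = 2 × 41.262° − 60° = 22.524°.

22.52°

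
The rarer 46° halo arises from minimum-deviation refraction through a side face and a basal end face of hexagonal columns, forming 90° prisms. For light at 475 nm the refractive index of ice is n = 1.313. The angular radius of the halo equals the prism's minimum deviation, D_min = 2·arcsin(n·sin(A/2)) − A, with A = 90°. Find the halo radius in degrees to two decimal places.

n·sin(A/2) = 1.313 × sin 45° = 1.313 × 0.7071 = 0.9284.
D_min = 2·arcsin(0.9284) − 90° = 2 × 68.192° − 90° = 46.383°.

46.38°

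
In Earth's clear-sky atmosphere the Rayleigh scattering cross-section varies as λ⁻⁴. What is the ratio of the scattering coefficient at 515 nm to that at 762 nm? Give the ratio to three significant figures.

4.79

Rayleigh scattering ∝ λ⁻⁴, so the ratio of coefficients is the inverse fourth power of the wavelength ratio.
σ(515)/σ(762) = (762/515)⁴ = (1.4796)⁴ = 4.793.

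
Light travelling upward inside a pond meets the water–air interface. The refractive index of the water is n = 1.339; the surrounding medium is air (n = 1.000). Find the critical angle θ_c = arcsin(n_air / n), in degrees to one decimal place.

48.3°

sin θ_c = n_air / n = 1.000 / 1.339 = 0.7468.
θ_c = arcsin(0.7468) = 48.32°.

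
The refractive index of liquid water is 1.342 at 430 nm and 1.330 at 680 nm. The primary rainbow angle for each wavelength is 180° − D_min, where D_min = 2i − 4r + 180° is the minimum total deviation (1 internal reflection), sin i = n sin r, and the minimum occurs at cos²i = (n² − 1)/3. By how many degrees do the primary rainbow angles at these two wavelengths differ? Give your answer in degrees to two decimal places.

1.73°

At 430 nm (n = 1.342): cos²i = 0.26699 → i = 58.888°, r = 39.641°, D_min = 139.213°, rainbow angle = 40.787°.
At 680 nm (n = 1.330): cos²i = 0.25630 → i = 59.585°, r = 40.422°, D_min = 137.484°, rainbow angle = 42.516°.
Angular width = |40.787° − 42.516°| = 1.729°.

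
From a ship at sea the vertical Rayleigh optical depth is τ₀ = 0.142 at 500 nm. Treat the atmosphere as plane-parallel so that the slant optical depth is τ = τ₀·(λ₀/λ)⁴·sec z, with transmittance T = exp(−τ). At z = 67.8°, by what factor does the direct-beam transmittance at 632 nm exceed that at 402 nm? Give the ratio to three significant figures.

Airmass: sec 67.8° = 2.6466.
τ(632 nm) = 0.142 × (500/632)⁴ × 2.6466 = 0.142 × 0.3918 × 2.6466 = 0.1472.
τ(402 nm) = 0.142 × (500/402)⁴ × 2.6466 = 0.142 × 2.3932 × 2.6466 = 0.8994.
T(632)/T(402) = exp(τ_B − τ_A) = exp(0.7522) = 2.1216.

2.12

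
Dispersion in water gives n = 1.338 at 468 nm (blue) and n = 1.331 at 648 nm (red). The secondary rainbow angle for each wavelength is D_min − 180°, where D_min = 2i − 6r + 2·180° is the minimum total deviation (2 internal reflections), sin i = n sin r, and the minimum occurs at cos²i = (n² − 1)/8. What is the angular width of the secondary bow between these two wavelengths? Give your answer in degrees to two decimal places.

1.83°

At 468 nm (n = 1.338): cos²i = 0.09878 → i = 71.682°, r = 45.195°, D_min = 232.193°, rainbow angle = 52.193°.
At 648 nm (n = 1.331): cos²i = 0.09645 → i = 71.907°, r = 45.575°, D_min = 230.365°, rainbow angle = 50.365°.
Angular width = |52.193° − 50.365°| = 1.828°.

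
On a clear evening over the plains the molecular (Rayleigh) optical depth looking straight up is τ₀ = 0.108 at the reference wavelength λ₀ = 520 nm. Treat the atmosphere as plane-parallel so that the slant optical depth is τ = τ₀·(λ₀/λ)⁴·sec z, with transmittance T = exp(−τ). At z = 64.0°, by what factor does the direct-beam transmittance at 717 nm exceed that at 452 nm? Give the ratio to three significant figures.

1.44

Airmass: sec 64.0° = 2.2812.
τ(717 nm) = 0.108 × (520/717)⁴ × 2.2812 = 0.108 × 0.2767 × 2.2812 = 0.0682.
τ(452 nm) = 0.108 × (520/452)⁴ × 2.2812 = 0.108 × 1.7517 × 2.2812 = 0.4316.
T(717)/T(452) = exp(τ_B − τ_A) = exp(0.3634) = 1.4382.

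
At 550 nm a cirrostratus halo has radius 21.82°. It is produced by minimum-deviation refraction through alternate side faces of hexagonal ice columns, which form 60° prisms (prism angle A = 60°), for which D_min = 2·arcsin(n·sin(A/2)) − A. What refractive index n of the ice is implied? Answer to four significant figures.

Rearranging: n = sin((D_min + A)/2) / sin(A/2).
(D_min + A)/2 = (21.82° + 60°)/2 = 40.910°.
n = sin 40.910° / sin 30° = 0.6549 / 0.5000 = 1.3097.

1.310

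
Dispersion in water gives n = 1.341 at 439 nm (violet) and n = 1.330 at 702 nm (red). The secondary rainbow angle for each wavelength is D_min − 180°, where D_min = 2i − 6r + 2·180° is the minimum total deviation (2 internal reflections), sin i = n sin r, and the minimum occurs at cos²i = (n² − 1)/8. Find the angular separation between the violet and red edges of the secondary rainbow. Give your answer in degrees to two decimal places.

2.86°

At 439 nm (n = 1.341): cos²i = 0.09979 → i = 71.586°, r = 45.034°, D_min = 232.966°, rainbow angle = 52.966°.
At 702 nm (n = 1.330): cos²i = 0.09611 → i = 71.940°, r = 45.630°, D_min = 230.101°, rainbow angle = 50.101°.
Angular width = |52.966° − 50.101°| = 2.865°.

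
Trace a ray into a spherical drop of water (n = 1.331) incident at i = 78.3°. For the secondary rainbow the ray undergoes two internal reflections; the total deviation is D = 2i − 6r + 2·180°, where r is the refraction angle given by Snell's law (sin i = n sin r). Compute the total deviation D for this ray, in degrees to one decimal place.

sin r = sin 78.3° / 1.331 = 0.9792/1.331 = 0.7357; r = 47.37°.
D = 2·78.3° − 6·47.37° + 2·180° = 156.60° − 284.20° + 360° = 232.40°.

232.4°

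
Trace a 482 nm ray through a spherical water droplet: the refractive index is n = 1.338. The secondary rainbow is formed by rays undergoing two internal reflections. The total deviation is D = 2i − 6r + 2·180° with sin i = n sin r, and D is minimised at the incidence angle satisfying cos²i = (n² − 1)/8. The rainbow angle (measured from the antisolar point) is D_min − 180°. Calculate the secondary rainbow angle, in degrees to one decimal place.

cos²i = (1.79024 − 1)/8 = 0.09878; i = arccos(0.31429) = 71.682°.
sin r = sin 71.682°/1.338 = 0.70951; r = 45.195°.
D_min = 2·71.682° − 6·45.195° + 360° = 232.193°.
Rainbow angle = D_min − 180° = 52.193°.

52.2°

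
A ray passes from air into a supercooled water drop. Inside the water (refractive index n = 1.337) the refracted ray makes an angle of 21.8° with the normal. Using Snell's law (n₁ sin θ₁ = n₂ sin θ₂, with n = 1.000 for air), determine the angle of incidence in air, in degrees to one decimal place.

Snell: sin θ_i = n · sin θ_r = 1.337 × sin 21.8° = 1.337 × 0.3714 = 0.4965.
θ_i = arcsin(0.4965) = 29.77°.

29.8°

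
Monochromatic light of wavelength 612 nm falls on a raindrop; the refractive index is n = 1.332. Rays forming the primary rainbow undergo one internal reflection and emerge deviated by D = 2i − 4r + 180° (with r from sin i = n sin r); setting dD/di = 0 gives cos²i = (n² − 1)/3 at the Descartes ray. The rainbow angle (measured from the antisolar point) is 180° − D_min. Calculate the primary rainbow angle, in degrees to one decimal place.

42.2°

cos²i = (1.77422 − 1)/3 = 0.25807; i = arccos(0.50801) = 59.469°.
sin r = sin 59.469°/1.332 = 0.64666; r = 40.290°.
D_min = 2·59.469° − 4·40.290° + 180° = 137.776°.
Rainbow angle = 180° − D_min = 42.224°.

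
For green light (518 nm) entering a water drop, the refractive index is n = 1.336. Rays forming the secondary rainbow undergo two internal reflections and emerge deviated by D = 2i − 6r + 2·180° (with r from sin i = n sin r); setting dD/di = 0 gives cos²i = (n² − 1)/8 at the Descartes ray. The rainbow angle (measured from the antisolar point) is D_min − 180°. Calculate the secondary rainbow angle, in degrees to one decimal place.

cos²i = (1.78490 − 1)/8 = 0.09811; i = arccos(0.31323) = 71.746°.
sin r = sin 71.746°/1.336 = 0.71084; r = 45.303°.
D_min = 2·71.746° − 6·45.303° + 360° = 231.674°.
Rainbow angle = D_min − 180° = 51.674°.

51.7°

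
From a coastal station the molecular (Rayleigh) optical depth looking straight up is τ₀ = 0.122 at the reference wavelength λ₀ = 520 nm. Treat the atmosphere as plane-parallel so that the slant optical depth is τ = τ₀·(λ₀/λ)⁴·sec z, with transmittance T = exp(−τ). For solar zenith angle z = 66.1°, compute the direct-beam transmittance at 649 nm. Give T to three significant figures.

sec 66.1° = 2.4683.
τ = 0.122 × (520/649)⁴ × 2.4683 = 0.122 × 0.4121 × 2.4683 = 0.1241.
T = exp(−0.1241) = 0.8833.

0.883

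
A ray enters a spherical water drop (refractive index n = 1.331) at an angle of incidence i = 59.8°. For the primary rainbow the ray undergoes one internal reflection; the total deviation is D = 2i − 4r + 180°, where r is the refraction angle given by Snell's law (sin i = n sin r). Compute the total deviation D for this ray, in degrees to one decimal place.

sin r = sin 59.8° / 1.331 = 0.8643/1.331 = 0.6493; r = 40.49°.
D = 2·59.8° − 4·40.49° + 180° = 119.60° − 161.97° + 180° = 137.63°.

137.6°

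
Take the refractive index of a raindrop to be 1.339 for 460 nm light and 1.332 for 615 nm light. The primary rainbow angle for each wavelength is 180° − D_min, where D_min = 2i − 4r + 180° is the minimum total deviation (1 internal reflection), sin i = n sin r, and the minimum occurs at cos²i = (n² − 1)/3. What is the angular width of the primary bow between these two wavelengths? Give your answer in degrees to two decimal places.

1.01°

At 460 nm (n = 1.339): cos²i = 0.26431 → i = 59.062°, r = 39.834°, D_min = 138.786°, rainbow angle = 41.214°.
At 615 nm (n = 1.332): cos²i = 0.25807 → i = 59.469°, r = 40.290°, D_min = 137.776°, rainbow angle = 42.224°.
Angular width = |41.214° − 42.224°| = 1.010°.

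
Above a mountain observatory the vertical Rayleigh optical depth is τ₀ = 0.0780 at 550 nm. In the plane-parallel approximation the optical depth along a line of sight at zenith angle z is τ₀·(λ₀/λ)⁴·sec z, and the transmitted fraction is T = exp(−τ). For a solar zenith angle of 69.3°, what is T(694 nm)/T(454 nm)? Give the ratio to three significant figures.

1.47

Airmass: sec 69.3° = 2.8291.
τ(694 nm) = 0.0780 × (550/694)⁴ × 2.8291 = 0.0780 × 0.3945 × 2.8291 = 0.0870.
τ(454 nm) = 0.0780 × (550/454)⁴ × 2.8291 = 0.0780 × 2.1539 × 2.8291 = 0.4753.
T(694)/T(454) = exp(τ_B − τ_A) = exp(0.3882) = 1.4744.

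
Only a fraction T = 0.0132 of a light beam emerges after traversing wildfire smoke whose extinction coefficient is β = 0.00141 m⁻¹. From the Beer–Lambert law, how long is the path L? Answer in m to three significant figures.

Beer–Lambert: T = exp(−βL) ⇒ L = −ln(T)/β = −ln(0.0132)/0.00141 = 4.3275/0.00141 = 3069 m.

3070 m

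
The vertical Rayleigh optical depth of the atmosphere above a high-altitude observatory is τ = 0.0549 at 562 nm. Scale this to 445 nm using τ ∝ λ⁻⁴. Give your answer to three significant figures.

0.140

τ(445 nm) = τ(562 nm) × (562/445)⁴ = 0.0549 × (1.2629)⁴ = 0.0549 × 2.5439 = 0.1397.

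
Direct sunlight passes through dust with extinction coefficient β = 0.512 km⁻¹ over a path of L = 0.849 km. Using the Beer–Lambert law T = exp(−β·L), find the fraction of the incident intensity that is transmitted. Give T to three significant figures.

τ = β·L = 0.512 × 0.849 = 0.4347.
T = exp(−0.4347) = 0.6475.

0.647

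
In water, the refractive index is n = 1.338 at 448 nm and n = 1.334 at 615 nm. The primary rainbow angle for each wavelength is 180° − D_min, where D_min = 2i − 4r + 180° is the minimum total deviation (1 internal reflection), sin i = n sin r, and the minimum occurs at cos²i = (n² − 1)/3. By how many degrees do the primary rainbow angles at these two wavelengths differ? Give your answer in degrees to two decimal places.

At 448 nm (n = 1.338): cos²i = 0.26341 → i = 59.120°, r = 39.899°, D_min = 138.643°, rainbow angle = 41.357°.
At 615 nm (n = 1.334): cos²i = 0.25985 → i = 59.352°, r = 40.159°, D_min = 138.067°, rainbow angle = 41.933°.
Angular width = |41.357° − 41.933°| = 0.576°.

0.58°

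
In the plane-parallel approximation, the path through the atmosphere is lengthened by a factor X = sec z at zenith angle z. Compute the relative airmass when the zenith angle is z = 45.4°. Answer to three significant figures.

X = sec z = 1/cos 45.4° = 1/0.7022 = 1.4242.

1.42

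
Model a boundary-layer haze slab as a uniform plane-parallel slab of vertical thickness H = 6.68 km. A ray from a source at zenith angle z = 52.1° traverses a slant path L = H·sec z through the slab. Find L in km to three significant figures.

10.9 km

sec z = 1/cos 52.1° = 1.6279.
L = 6.68 × 1.6279 = 10.874 km.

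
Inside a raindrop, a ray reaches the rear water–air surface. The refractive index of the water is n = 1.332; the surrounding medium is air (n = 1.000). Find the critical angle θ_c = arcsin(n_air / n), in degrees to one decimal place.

sin θ_c = n_air / n = 1.000 / 1.332 = 0.7508.
θ_c = arcsin(0.7508) = 48.66°.

48.7°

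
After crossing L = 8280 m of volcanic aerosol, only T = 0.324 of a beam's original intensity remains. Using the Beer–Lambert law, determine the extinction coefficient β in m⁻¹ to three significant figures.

Beer–Lambert: T = exp(−βL) ⇒ β = −ln(T)/L = −ln(0.324)/8280 = 1.1270/8280 = 0.0001361 m⁻¹.

0.000136 m⁻¹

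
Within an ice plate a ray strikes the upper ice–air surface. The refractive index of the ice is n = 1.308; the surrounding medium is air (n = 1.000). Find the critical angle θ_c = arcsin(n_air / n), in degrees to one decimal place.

49.9°

sin θ_c = n_air / n = 1.000 / 1.308 = 0.7645.
θ_c = arcsin(0.7645) = 49.86°.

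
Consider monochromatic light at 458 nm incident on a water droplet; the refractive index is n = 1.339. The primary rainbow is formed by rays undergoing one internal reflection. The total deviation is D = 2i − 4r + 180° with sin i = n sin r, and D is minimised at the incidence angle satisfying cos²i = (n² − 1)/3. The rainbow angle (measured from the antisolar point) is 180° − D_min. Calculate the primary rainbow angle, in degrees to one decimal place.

41.2°

cos²i = (1.79292 − 1)/3 = 0.26431; i = arccos(0.51411) = 59.062°.
sin r = sin 59.062°/1.339 = 0.64057; r = 39.834°.
D_min = 2·59.062° − 4·39.834° + 180° = 138.786°.
Rainbow angle = 180° − D_min = 41.214°.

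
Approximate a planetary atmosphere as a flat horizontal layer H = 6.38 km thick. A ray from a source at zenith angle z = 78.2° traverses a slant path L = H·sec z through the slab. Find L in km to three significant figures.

sec z = 1/cos 78.2° = 4.8901.
L = 6.38 × 4.8901 = 31.199 km.

31.2 km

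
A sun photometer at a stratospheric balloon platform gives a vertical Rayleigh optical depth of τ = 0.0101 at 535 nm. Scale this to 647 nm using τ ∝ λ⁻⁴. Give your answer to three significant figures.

τ(647 nm) = τ(535 nm) × (535/647)⁴ = 0.0101 × (0.8269)⁴ = 0.0101 × 0.4675 = 0.0047.

0.00472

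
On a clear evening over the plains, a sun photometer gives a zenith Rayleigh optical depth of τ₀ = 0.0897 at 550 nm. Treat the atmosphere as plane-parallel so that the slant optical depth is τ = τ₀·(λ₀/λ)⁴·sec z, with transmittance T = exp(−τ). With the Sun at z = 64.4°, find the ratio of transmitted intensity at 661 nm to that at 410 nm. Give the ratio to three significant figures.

Airmass: sec 64.4° = 2.3144.
τ(661 nm) = 0.0897 × (550/661)⁴ × 2.3144 = 0.0897 × 0.4793 × 2.3144 = 0.0995.
τ(410 nm) = 0.0897 × (550/410)⁴ × 2.3144 = 0.0897 × 3.2383 × 2.3144 = 0.6723.
T(661)/T(410) = exp(τ_B − τ_A) = exp(0.5728) = 1.7731.

1.77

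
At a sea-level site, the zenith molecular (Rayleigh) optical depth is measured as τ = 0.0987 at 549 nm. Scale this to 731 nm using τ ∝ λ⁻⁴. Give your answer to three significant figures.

0.0314

τ(731 nm) = τ(549 nm) × (549/731)⁴ = 0.0987 × (0.7510)⁴ = 0.0987 × 0.3181 = 0.0314.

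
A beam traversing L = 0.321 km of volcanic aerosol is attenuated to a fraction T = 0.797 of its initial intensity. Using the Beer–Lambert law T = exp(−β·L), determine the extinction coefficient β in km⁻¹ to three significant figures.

0.707 km⁻¹

Beer–Lambert: T = exp(−βL) ⇒ β = −ln(T)/L = −ln(0.797)/0.321 = 0.2269/0.321 = 0.7069 km⁻¹.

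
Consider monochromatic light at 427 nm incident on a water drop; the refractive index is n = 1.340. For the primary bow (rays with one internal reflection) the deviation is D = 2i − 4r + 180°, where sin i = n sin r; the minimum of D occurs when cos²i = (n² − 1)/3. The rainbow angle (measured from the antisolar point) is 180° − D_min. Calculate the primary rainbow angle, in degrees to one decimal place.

41.1°

cos²i = (1.79560 − 1)/3 = 0.26520; i = arccos(0.51498) = 59.004°.
sin r = sin 59.004°/1.340 = 0.63971; r = 39.770°.
D_min = 2·59.004° − 4·39.770° + 180° = 138.929°.
Rainbow angle = 180° − D_min = 41.071°.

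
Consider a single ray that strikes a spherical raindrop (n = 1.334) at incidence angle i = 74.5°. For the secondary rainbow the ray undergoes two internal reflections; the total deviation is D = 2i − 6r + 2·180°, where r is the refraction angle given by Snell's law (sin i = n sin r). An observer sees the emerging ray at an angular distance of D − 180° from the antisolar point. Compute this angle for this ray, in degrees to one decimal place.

51.5°

sin r = sin 74.5° / 1.334 = 0.9636/1.334 = 0.7224; r = 46.25°.
D = 2·74.5° − 6·46.25° + 2·180° = 149.00° − 277.50° + 360° = 231.50°.
Angle from antisolar point = D − 180° = 51.50°.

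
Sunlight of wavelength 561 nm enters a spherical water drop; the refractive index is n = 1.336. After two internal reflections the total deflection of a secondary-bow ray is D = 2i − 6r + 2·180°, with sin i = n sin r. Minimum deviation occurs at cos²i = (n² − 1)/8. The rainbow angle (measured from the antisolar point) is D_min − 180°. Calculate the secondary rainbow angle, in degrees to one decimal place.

cos²i = (1.78490 − 1)/8 = 0.09811; i = arccos(0.31323) = 71.746°.
sin r = sin 71.746°/1.336 = 0.71084; r = 45.303°.
D_min = 2·71.746° − 6·45.303° + 360° = 231.674°.
Rainbow angle = D_min − 180° = 51.674°.

51.7°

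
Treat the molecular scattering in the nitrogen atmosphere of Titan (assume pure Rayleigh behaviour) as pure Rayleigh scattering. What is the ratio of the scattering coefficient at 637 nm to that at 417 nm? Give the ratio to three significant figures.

0.184

Rayleigh scattering ∝ λ⁻⁴, so the ratio of coefficients is the inverse fourth power of the wavelength ratio.
σ(637)/σ(417) = (417/637)⁴ = (0.6546)⁴ = 0.1836.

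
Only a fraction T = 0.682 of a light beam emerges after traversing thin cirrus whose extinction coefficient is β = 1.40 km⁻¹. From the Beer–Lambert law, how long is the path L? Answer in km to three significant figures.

Beer–Lambert: T = exp(−βL) ⇒ L = −ln(T)/β = −ln(0.682)/1.40 = 0.3827/1.40 = 0.2734 km.

0.273 km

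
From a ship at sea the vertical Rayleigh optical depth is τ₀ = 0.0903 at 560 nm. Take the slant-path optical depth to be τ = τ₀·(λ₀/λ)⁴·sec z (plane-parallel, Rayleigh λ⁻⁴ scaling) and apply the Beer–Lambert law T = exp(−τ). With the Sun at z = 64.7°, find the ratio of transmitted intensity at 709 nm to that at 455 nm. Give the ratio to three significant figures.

Airmass: sec 64.7° = 2.3400.
τ(709 nm) = 0.0903 × (560/709)⁴ × 2.3400 = 0.0903 × 0.3892 × 2.3400 = 0.0822.
τ(455 nm) = 0.0903 × (560/455)⁴ × 2.3400 = 0.0903 × 2.2946 × 2.3400 = 0.4848.
T(709)/T(455) = exp(τ_B − τ_A) = exp(0.4026) = 1.4957.

1.50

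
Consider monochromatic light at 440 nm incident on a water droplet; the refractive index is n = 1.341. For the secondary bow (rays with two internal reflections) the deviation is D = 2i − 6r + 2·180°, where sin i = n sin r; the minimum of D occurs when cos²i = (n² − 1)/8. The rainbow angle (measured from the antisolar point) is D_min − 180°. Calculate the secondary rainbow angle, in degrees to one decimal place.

53.0°

cos²i = (1.79828 − 1)/8 = 0.09979; i = arccos(0.31589) = 71.586°.
sin r = sin 71.586°/1.341 = 0.70753; r = 45.034°.
D_min = 2·71.586° − 6·45.034° + 360° = 232.966°.
Rainbow angle = D_min − 180° = 52.966°.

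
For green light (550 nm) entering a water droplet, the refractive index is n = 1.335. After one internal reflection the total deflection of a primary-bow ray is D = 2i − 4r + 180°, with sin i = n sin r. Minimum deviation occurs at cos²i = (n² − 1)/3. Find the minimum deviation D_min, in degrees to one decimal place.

138.2°

cos²i = (1.78222 − 1)/3 = 0.26074; i = arccos(0.51063) = 59.294°.
sin r = sin 59.294°/1.335 = 0.64405; r = 40.094°.
D_min = 2·59.294° − 4·40.094° + 180° = 138.212°.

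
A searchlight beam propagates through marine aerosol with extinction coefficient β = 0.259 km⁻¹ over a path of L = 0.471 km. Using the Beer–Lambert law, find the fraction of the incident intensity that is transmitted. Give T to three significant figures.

0.885

τ = β·L = 0.259 × 0.471 = 0.1220.
T = exp(−0.1220) = 0.8852.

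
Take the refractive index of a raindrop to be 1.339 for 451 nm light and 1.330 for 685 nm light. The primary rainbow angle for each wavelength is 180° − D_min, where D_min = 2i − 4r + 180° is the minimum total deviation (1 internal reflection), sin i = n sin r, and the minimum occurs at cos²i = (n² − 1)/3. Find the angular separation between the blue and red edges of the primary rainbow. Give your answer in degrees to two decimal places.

1.30°

At 451 nm (n = 1.339): cos²i = 0.26431 → i = 59.062°, r = 39.834°, D_min = 138.786°, rainbow angle = 41.214°.
At 685 nm (n = 1.330): cos²i = 0.25630 → i = 59.585°, r = 40.422°, D_min = 137.484°, rainbow angle = 42.516°.
Angular width = |41.214° − 42.516°| = 1.303°.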